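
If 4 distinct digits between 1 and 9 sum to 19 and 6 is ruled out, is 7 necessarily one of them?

No

Counterexample: {1,4,5,9} sums to 19 under that restriction without using 7.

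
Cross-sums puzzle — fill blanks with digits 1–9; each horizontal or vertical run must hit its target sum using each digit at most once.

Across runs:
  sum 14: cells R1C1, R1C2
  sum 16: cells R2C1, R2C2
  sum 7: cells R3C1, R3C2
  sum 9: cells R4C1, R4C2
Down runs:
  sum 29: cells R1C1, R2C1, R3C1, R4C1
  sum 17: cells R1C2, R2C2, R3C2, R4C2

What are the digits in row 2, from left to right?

16 in 2 cells must be {7,9}; 29 in 4 cells must be {5,7,8,9}.
Only 5 fits R3C1 under both its across sum 7 and down sum 29.
R3C2 = 7 − 5 = 2 completes the 7 across.
Nothing is forced directly, so branch on R1C1, whose candidates are 8 or 9. If R1C1 = 8: that forces R1C2 = 6, after which R2C2 would have to be in {7,9} for the 16 across but in {1,4,5,8} for the 17 down — contradiction. So R1C1 = 9.
R1C2 = 14 − 9 = 5 completes the 14 across.
R2C1 = 7: the only remaining digit allowed by both the 16 across and the 29 down.
R2C2 = 16 − 7 = 9 completes the 16 across.

7 9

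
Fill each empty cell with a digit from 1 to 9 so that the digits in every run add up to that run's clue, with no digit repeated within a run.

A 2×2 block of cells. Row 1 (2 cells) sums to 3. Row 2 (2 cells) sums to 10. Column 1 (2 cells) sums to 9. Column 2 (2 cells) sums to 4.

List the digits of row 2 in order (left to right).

7 3

3 in 2 cells must be {1,2}; 4 in 2 cells must be {1,3}.
The 3 across and the 4 down share only 1, so (1,2) = 1.
(2,2) = 4 − 1 = 3 completes the 4 down.
(1,1) = 3 − 1 = 2 completes the 3 across.
(2,1) = 10 − 3 = 7 completes the 10 across.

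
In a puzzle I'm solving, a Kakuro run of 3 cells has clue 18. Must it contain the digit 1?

Counterexample: {2,7,9} sums to 18 without using 1.

No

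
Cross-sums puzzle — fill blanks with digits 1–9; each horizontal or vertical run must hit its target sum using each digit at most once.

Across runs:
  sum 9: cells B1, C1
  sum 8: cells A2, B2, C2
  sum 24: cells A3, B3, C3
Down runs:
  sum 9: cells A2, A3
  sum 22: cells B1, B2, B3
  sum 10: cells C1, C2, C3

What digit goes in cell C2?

24 in 3 cells must be {7,8,9}.
Only 5 fits B2 under both its across sum 8 and down sum 22.
The 24 across and the 10 down share only 7, so C3 = 7.
B1 = 8: the only remaining digit allowed by both the 9 across and the 22 down.
C1 = 9 − 8 = 1 completes the 9 across.
C2 = 10 − 8 = 2 completes the 10 down.

2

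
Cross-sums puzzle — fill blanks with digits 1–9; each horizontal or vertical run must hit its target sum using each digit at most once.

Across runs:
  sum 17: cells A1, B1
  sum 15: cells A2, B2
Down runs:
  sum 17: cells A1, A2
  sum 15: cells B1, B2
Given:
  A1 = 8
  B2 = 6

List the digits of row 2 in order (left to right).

9, 6

17 in 2 cells must be {8,9}.
B1 = 17 − 8 = 9 completes the 17 across.
A2 = 15 − 6 = 9 completes the 15 across.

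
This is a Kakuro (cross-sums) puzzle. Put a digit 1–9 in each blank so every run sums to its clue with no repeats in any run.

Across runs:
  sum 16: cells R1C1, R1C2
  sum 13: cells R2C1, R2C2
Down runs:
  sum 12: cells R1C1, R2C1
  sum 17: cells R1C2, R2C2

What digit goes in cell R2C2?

8

16 in 2 cells must be {7,9}; 17 in 2 cells must be {8,9}.
The 16 across and the 17 down share only 9, so R1C2 = 9.
R2C2 = 17 − 9 = 8 completes the 17 down.
R1C1 = 16 − 9 = 7 completes the 16 across.
R2C1 = 13 − 8 = 5 completes the 13 across.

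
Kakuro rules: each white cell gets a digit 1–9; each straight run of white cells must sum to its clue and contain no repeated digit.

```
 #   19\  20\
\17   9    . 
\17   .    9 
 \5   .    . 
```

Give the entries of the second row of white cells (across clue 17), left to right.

8 9

17 in 2 cells must be {8,9}.
R1C2 = 17 − 9 = 8 completes the 17 across.
R2C1 = 17 − 9 = 8 completes the 17 across.
R3C1 = 19 − 17 = 2 completes the 19 down.
R3C2 = 5 − 2 = 3 completes the 5 across.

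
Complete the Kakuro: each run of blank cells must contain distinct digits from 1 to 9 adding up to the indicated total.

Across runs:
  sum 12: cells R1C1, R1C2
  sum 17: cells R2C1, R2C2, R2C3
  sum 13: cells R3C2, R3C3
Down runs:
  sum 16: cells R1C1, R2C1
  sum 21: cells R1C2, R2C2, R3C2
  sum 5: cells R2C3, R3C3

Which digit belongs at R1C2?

5

16 in 2 cells must be {7,9}.
The 13 across and the 5 down share only 4, so R3C3 = 4.
R2C3 = 5 − 4 = 1 completes the 5 down.
R3C2 = 13 − 4 = 9 completes the 13 across.
R2C2 = 7: the only remaining digit allowed by both the 17 across and the 21 down.
R1C2 = 21 − 16 = 5 completes the 21 down.
R2C1 = 17 − 8 = 9 completes the 17 across.
R1C1 = 12 − 5 = 7 completes the 12 across.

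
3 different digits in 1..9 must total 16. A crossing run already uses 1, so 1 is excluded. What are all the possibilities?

3 distinct digits from 1–9 sum between 6 and 24.
Dropping sets that contain 1.

{2,5,9}; {2,6,8}; {3,4,9}; {3,5,8}; {3,6,7}; {4,5,7}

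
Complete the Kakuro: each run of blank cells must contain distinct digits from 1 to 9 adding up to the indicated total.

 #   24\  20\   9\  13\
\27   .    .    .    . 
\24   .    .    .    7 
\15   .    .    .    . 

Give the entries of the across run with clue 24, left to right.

24 in 3 cells must be {7,8,9}.
No cell is forced outright now. R1C4 can only be 4 or 5 (the digits allowed by both its 27 across and its 13 down). If R1C4 = 5: that forces R1C3 = 6, R2C3 = 2, R3C3 = 1, after which R3C4 would have to be in {2,3,4,5,6,7,8,9} for the 15 across but in {1} for the 13 down — contradiction. So R1C4 = 4.
R1C3 = 6: the only remaining digit allowed by both the 27 across and the 9 down.
Given what's placed, R2C3 must be 2 to fit the 24 across and 9 down.
R3C3 = 9 − 8 = 1 completes the 9 down.
R3C4 = 13 − 11 = 2 completes the 13 down.
R2C1 = 9: the only remaining digit allowed by both the 24 across and the 24 down.
R2C2 = 24 − 18 = 6 completes the 24 across.

9 6 2 7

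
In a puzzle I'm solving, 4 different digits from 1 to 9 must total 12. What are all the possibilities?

4 distinct digits from 1–9 sum between 10 and 30.

{1,2,3,6}; {1,2,4,5}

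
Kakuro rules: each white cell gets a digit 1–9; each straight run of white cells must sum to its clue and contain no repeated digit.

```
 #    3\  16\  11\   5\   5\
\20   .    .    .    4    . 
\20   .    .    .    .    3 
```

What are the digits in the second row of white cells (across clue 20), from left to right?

2, 9, 5, 1, 3

3 in 2 cells must be {1,2}; 16 in 2 cells must be {7,9}.
R1C2 = 7: the only remaining digit allowed by both the 20 across and the 16 down.
R1C5 = 5 − 3 = 2 completes the 5 down.
R2C2 = 16 − 7 = 9 completes the 16 down.
R2C4 = 5 − 4 = 1 completes the 5 down.
R1C1 = 1: the only remaining digit allowed by both the 20 across and the 3 down.
R1C3 = 20 − 14 = 6 completes the 20 across.
R2C1 = 3 − 1 = 2 completes the 3 down.
R2C3 = 20 − 15 = 5 completes the 20 across.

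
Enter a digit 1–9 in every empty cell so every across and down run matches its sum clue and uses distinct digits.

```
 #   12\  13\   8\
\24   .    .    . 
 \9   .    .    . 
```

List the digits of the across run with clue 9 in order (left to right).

3 5 1

24 in 3 cells must be {7,8,9}.
The 24 across and the 8 down share only 7, so R1C3 = 7.
R2C3 = 8 − 7 = 1 completes the 8 down.
Nothing is forced directly, so branch on R2C1, whose candidates are 3 or 5. If R2C1 = 5: then R1C1 would have to be in {8,9} for the 24 across but in {7} for the 12 down — contradiction. So R2C1 = 3.
R1C1 = 12 − 3 = 9 completes the 12 down.
R1C2 = 24 − 16 = 8 completes the 24 across.
R2C2 = 9 − 4 = 5 completes the 9 across.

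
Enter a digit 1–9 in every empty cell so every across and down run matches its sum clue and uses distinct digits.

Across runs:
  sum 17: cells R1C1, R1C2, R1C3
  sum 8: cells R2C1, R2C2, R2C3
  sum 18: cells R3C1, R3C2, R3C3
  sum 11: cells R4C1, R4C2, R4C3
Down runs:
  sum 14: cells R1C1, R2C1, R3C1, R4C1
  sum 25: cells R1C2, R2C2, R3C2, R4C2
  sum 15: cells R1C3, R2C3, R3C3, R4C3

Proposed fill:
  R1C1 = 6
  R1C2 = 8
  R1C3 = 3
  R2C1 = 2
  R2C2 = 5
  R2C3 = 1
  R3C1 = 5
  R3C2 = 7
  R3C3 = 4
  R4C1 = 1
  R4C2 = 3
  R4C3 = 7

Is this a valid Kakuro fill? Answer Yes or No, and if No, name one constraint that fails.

No — the across run R3C1–R3C3 sums to 16, not 18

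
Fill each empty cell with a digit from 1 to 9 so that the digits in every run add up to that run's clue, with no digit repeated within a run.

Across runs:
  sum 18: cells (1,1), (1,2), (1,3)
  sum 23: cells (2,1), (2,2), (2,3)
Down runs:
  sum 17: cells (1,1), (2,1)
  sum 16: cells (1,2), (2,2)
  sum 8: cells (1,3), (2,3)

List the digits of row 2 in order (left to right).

8 9 6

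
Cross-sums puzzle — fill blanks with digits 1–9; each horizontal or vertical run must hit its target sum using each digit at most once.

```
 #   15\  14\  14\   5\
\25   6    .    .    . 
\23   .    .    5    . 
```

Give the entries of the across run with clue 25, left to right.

R1C3 = 14 − 5 = 9 completes the 14 down.
R2C1 = 15 − 6 = 9 completes the 15 down.
Given what's placed, R1C2 must be 8 to fit the 25 across and 14 down.
R1C4 = 25 − 23 = 2 completes the 25 across.
R2C2 = 14 − 8 = 6 completes the 14 down.
R2C4 = 23 − 20 = 3 completes the 23 across.

6 8 9 2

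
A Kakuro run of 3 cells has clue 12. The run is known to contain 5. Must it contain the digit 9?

No

Counterexample: {1,5,6} sums to 12 under that restriction without using 9.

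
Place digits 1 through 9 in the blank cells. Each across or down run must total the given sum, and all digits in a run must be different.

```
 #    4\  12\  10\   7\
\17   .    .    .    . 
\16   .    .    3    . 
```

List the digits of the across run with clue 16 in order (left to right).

4 in 2 cells must be {1,3}.
R1C3 = 10 − 3 = 7 completes the 10 down.
Given what's placed, R2C1 must be 1 to fit the 16 across and 4 down.
R1C1 = 4 − 1 = 3 completes the 4 down.
R1C2 = 5: the only remaining digit allowed by both the 17 across and the 12 down.
R1C4 = 17 − 15 = 2 completes the 17 across.
R2C2 = 12 − 5 = 7 completes the 12 down.
R2C4 = 16 − 11 = 5 completes the 16 across.

1, 7, 3, 5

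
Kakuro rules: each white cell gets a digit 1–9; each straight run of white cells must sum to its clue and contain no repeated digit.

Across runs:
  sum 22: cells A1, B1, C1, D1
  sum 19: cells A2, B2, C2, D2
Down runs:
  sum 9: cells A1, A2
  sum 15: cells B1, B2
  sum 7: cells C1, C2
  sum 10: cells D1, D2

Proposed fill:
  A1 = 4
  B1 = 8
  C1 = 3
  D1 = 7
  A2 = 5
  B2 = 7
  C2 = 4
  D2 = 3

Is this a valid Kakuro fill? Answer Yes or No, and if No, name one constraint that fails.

Yes

Across: 4+8+3+7=22; 5+7+4+3=19. Down: 4+5=9; 8+7=15; 3+4=7; 7+3=10. No digit repeats within any run.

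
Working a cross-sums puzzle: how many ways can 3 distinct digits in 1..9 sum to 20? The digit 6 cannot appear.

3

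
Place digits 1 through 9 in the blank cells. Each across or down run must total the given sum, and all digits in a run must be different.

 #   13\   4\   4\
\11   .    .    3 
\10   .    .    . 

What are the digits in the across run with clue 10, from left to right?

4 in 2 cells must be {1,3}.
R1C2 = 1: the only remaining digit allowed by both the 11 across and the 4 down.
R2C2 = 4 − 1 = 3 completes the 4 down.
R2C3 = 4 − 3 = 1 completes the 4 down.
R1C1 = 11 − 4 = 7 completes the 11 across.
R2C1 = 10 − 4 = 6 completes the 10 across.

6, 3, 1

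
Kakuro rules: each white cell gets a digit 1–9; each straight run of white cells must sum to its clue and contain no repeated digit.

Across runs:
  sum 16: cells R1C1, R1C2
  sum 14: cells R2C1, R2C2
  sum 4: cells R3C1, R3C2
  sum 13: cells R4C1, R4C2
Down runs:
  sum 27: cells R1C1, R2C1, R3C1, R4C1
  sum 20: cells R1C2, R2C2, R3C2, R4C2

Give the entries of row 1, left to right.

16 in 2 cells must be {7,9}; 4 in 2 cells must be {1,3}.
Only 3 fits R3C1 under both its across sum 4 and down sum 27.
R3C2 = 4 − 3 = 1 completes the 4 across.
Nothing is forced directly, so branch on R1C1, whose candidates are 7 or 9. If R1C1 = 9: that forces R1C2 = 7, R2C1 = 8, after which R2C2 would have to be in {6} for the 14 across but in {3,4,8,9} for the 20 down — contradiction. So R1C1 = 7.
R1C2 = 16 − 7 = 9 completes the 16 across.

7 9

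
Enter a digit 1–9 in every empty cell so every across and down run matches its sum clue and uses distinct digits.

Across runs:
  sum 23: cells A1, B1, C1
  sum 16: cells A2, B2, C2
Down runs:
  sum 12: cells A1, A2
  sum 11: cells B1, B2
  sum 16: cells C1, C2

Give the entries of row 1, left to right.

23 in 3 cells must be {6,8,9}; 16 in 2 cells must be {7,9}.
The 23 across and the 16 down share only 9, so C1 = 9.
C2 = 16 − 9 = 7 completes the 16 down.
Given what's placed, A1 must be 8 to fit the 23 across and 12 down.
B1 = 23 − 17 = 6 completes the 23 across.
A2 = 12 − 8 = 4 completes the 12 down.
B2 = 16 − 11 = 5 completes the 16 across.

8, 6, 9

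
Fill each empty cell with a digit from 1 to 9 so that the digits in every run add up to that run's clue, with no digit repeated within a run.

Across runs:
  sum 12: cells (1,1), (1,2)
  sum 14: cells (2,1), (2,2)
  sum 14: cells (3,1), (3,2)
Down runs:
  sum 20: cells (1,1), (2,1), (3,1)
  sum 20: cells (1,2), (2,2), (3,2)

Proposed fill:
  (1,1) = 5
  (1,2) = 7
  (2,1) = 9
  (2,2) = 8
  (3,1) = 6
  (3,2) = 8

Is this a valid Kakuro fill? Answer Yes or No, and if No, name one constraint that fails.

No — the across run (2,1)–(2,2) sums to 17, not 14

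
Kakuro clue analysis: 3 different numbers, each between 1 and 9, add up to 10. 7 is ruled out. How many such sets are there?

3 distinct digits from 1–9 sum between 6 and 24.
Dropping sets that contain 7.
Enumerating: {1,3,6}, {1,4,5}, {2,3,5}.

3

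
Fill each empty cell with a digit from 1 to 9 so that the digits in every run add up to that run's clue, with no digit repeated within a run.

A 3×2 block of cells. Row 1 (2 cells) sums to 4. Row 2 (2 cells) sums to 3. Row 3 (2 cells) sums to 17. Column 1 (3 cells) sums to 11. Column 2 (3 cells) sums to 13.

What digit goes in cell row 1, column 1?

1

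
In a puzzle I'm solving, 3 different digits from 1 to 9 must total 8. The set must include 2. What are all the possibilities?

{1,2,5}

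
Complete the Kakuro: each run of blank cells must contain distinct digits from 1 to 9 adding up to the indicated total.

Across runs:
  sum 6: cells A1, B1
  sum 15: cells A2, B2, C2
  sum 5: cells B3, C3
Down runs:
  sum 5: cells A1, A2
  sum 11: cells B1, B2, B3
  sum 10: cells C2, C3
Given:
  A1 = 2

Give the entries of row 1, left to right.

2, 4

B1 = 6 − 2 = 4 completes the 6 across.
A2 = 5 − 2 = 3 completes the 5 down.
B2 = 5: the only remaining digit allowed by both the 15 across and the 11 down.
C2 = 15 − 8 = 7 completes the 15 across.
B3 = 11 − 9 = 2 completes the 11 down.
C3 = 5 − 2 = 3 completes the 5 across.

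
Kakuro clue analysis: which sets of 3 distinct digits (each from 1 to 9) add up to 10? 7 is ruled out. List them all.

{1,3,6}; {1,4,5}; {2,3,5}

3 distinct digits from 1–9 sum between 6 and 24.
Dropping sets that contain 7.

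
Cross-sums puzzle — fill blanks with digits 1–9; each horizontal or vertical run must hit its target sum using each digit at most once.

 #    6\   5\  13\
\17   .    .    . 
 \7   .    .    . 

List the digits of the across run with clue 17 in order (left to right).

5 3 9

7 in 3 cells must be {1,2,4}.
The 7 across and the 13 down share only 4, so R2C3 = 4.
R1C3 = 13 − 4 = 9 completes the 13 down.
Nothing is forced directly, so branch on R2C1, whose candidates are 1 or 2. If R2C1 = 2: then R1C1 would have to be in {1,2,3,5,6,7} for the 17 across but in {4} for the 6 down — contradiction. So R2C1 = 1.
R1C1 = 6 − 1 = 5 completes the 6 down.
R1C2 = 17 − 14 = 3 completes the 17 across.
R2C2 = 7 − 5 = 2 completes the 7 across.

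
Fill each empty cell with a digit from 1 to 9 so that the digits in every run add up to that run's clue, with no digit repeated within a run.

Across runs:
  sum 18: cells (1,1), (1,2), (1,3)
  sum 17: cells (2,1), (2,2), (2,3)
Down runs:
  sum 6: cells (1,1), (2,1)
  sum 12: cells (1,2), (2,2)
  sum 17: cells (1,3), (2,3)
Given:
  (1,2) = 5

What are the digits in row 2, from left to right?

17 in 2 cells must be {8,9}.
Given what's placed, (1,1) must be 4 to fit the 18 across and 6 down.
(1,3) = 18 − 9 = 9 completes the 18 across.
(2,1) = 6 − 4 = 2 completes the 6 down.
(2,2) = 12 − 5 = 7 completes the 12 down.
(2,3) = 17 − 9 = 8 completes the 17 across.

2 7 8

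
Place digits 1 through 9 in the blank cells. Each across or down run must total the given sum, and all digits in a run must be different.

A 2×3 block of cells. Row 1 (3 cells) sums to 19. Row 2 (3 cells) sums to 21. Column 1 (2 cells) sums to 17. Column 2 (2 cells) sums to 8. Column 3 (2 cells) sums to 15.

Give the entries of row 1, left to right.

17 in 2 cells must be {8,9}.
Nothing is forced directly, so branch on (2,2), whose candidates are 5 or 6 or 7. If (2,2) = 5: that forces (1,2) = 3, (2,1) = 9, (2,3) = 7, after which (1,1) would have to be in {7,9} for the 19 across but in {8} for the 17 down — contradiction. If (2,2) = 7: then (1,2) would have to be in {2,3,4,5,6,7,8,9} for the 19 across but in {1} for the 8 down — contradiction. So (2,2) = 6.
(1,2) = 8 − 6 = 2 completes the 8 down.
Given what's placed, (2,1) must be 8 to fit the 21 across and 17 down.
(2,3) = 21 − 14 = 7 completes the 21 across.
(1,1) = 17 − 8 = 9 completes the 17 down.
(1,3) = 19 − 11 = 8 completes the 19 across.

9, 2, 8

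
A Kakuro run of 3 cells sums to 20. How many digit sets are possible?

4

3 distinct digits from 1–9 sum between 6 and 24.
Enumerating: {3,8,9}, {4,7,9}, {5,6,9}, {5,7,8}.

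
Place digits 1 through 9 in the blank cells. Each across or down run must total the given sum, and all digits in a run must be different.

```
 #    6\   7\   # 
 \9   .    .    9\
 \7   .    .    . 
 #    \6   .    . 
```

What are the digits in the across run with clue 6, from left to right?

7 in 3 cells must be {1,2,4}.
Nothing is forced directly, so branch on R1C2, whose candidates are 1 or 2 or 4. If R1C2 = 1: then R1C1 would have to be in {8} for the 9 across but in {1,2,4,5} for the 6 down — contradiction. If R1C2 = 2: then R1C1 would have to be in {7} for the 9 across but in {1,2,4,5} for the 6 down — contradiction. So R1C2 = 4.
R1C1 = 9 − 4 = 5 completes the 9 across.
R2C1 = 6 − 5 = 1 completes the 6 down.
R2C2 = 2: the only remaining digit allowed by both the 7 across and the 7 down.
R2C3 = 7 − 3 = 4 completes the 7 across.
R3C2 = 7 − 6 = 1 completes the 7 down.
R3C3 = 6 − 1 = 5 completes the 6 across.

1 5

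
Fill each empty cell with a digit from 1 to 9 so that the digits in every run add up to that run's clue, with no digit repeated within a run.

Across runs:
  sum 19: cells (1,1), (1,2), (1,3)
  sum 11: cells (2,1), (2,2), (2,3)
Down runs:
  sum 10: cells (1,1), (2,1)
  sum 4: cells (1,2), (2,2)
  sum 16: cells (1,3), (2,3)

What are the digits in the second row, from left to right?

4 in 2 cells must be {1,3}; 16 in 2 cells must be {7,9}.
The 19 across and the 4 down share only 3, so (1,2) = 3.
(2,2) = 4 − 3 = 1 completes the 4 down.
Given what's placed, (2,3) must be 7 to fit the 11 across and 16 down.
(1,3) = 16 − 7 = 9 completes the 16 down.
(2,1) = 11 − 8 = 3 completes the 11 across.
(1,1) = 19 − 12 = 7 completes the 19 across.

3 1 7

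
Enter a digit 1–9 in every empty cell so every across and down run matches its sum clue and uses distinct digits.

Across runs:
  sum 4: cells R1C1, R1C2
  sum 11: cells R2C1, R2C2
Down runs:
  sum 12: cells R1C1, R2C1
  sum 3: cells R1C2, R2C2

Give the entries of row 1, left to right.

3, 1

4 in 2 cells must be {1,3}; 3 in 2 cells must be {1,2}.
The 4 across and the 12 down share only 3, so R1C1 = 3.
R1C2 = 4 − 3 = 1 completes the 4 across.
R2C1 = 12 − 3 = 9 completes the 12 down.
R2C2 = 11 − 9 = 2 completes the 11 across.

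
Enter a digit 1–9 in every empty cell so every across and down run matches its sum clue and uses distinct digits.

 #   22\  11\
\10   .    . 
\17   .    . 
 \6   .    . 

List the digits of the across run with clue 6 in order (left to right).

5 1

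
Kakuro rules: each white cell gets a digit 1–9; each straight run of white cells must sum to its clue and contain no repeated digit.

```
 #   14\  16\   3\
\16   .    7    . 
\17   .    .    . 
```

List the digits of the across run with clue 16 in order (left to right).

8 7 1

16 in 2 cells must be {7,9}; 3 in 2 cells must be {1,2}.
Given what's placed, R1C3 must be 1 to fit the 16 across and 3 down.
R2C2 = 16 − 7 = 9 completes the 16 down.
R2C3 = 3 − 1 = 2 completes the 3 down.
R1C1 = 16 − 8 = 8 completes the 16 across.
R2C1 = 17 − 11 = 6 completes the 17 across.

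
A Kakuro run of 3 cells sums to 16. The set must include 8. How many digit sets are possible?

3 distinct digits from 1–9 sum between 6 and 24.
Keeping only sets containing 8.
Enumerating: {1,7,8}, {2,6,8}, {3,5,8}.

3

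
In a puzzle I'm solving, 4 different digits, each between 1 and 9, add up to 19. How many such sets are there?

4 distinct digits from 1–9 sum between 10 and 30.

11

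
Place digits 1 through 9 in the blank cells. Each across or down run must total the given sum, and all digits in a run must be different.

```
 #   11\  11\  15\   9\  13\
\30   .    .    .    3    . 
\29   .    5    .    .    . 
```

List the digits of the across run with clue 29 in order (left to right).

2 5 7 6 9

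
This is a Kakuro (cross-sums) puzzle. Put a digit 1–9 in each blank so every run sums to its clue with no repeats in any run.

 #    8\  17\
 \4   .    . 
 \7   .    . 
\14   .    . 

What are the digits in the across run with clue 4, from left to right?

4 in 2 cells must be {1,3}.
The 14 across and the 8 down share only 5, so R3C1 = 5.
R3C2 = 14 − 5 = 9 completes the 14 across.
Given what's placed, R1C1 must be 1 to fit the 4 across and 8 down.
R1C2 = 4 − 1 = 3 completes the 4 across.
R2C1 = 8 − 6 = 2 completes the 8 down.
R2C2 = 7 − 2 = 5 completes the 7 across.

1 3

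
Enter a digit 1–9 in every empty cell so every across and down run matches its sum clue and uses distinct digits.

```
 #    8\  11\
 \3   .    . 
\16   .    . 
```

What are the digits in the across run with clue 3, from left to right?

3 in 2 cells must be {1,2}; 16 in 2 cells must be {7,9}.
The 3 across and the 11 down share only 2, so R1C2 = 2.
The 16 across and the 8 down share only 7, so R2C1 = 7.
R2C2 = 16 − 7 = 9 completes the 16 across.
R1C1 = 3 − 2 = 1 completes the 3 across.

1, 2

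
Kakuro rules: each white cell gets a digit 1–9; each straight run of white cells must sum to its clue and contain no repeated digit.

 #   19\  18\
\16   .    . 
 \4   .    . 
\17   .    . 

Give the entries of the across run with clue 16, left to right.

16 in 2 cells must be {7,9}; 4 in 2 cells must be {1,3}; 17 in 2 cells must be {8,9}.
The 4 across and the 19 down share only 3, so R2C1 = 3.
R2C2 = 4 − 3 = 1 completes the 4 across.
Given what's placed, R3C1 must be 9 to fit the 17 across and 19 down.
R3C2 = 17 − 9 = 8 completes the 17 across.
R1C1 = 19 − 12 = 7 completes the 19 down.
R1C2 = 16 − 7 = 9 completes the 16 across.

7 9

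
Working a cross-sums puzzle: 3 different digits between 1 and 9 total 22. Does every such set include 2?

No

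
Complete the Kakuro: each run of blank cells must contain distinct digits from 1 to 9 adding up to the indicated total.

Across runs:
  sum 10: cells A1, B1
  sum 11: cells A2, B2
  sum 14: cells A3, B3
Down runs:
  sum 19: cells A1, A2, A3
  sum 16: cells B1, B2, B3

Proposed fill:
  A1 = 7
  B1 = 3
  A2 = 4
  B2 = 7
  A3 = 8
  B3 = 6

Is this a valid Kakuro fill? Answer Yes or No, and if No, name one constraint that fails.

Across: 7+3=10; 4+7=11; 8+6=14. Down: 7+4+8=19; 3+7+6=16. No digit repeats within any run.

Yes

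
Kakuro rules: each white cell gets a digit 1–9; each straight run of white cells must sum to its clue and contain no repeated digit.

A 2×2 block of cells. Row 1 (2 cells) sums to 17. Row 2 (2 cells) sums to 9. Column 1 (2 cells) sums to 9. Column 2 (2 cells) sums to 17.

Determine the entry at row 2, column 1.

1

17 in 2 cells must be {8,9}.
The 17 across and the 9 down share only 8, so (1,1) = 8.
(1,2) = 17 − 8 = 9 completes the 17 across.
(2,1) = 9 − 8 = 1 completes the 9 down.
(2,2) = 9 − 1 = 8 completes the 9 across.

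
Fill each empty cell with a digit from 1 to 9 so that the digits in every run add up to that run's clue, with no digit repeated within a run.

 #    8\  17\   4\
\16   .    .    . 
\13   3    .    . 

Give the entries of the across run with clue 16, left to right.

5, 8, 3

17 in 2 cells must be {8,9}; 4 in 2 cells must be {1,3}.
R1C1 = 8 − 3 = 5 completes the 8 down.
Given what's placed, R1C3 must be 3 to fit the 16 across and 4 down.
R2C3 = 4 − 3 = 1 completes the 4 down.
R1C2 = 16 − 8 = 8 completes the 16 across.
R2C2 = 13 − 4 = 9 completes the 13 across.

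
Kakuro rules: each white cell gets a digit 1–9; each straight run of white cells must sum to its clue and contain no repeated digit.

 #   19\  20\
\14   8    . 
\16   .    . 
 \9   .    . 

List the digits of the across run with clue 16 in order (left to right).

7 9

16 in 2 cells must be {7,9}.
R1C2 = 14 − 8 = 6 completes the 14 across.
R2C2 = 9: the only remaining digit allowed by both the 16 across and the 20 down.
R3C2 = 20 − 15 = 5 completes the 20 down.
R2C1 = 16 − 9 = 7 completes the 16 across.
R3C1 = 9 − 5 = 4 completes the 9 across.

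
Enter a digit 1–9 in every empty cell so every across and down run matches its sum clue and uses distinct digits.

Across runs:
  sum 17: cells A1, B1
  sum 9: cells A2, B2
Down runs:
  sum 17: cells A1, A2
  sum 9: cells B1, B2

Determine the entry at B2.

17 in 2 cells must be {8,9}.
The 17 across and the 9 down share only 8, so B1 = 8.
The 9 across and the 17 down share only 8, so A2 = 8.
B2 = 9 − 8 = 1 completes the 9 across.
A1 = 17 − 8 = 9 completes the 17 across.

1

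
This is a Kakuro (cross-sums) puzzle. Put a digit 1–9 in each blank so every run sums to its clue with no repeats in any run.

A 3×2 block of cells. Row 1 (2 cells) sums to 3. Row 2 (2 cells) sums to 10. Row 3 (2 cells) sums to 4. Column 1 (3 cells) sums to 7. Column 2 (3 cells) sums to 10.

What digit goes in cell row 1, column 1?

2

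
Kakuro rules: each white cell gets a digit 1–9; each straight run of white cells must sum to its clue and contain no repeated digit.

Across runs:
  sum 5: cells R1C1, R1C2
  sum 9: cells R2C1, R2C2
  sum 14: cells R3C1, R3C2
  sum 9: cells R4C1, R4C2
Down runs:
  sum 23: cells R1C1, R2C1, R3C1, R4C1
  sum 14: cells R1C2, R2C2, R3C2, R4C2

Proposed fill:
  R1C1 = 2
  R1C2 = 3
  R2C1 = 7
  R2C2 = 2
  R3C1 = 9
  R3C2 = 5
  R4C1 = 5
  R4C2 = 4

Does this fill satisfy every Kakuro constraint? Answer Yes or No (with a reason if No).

Yes

Across: 2+3=5; 7+2=9; 9+5=14; 5+4=9. Down: 2+7+9+5=23; 3+2+5+4=14. No digit repeats within any run.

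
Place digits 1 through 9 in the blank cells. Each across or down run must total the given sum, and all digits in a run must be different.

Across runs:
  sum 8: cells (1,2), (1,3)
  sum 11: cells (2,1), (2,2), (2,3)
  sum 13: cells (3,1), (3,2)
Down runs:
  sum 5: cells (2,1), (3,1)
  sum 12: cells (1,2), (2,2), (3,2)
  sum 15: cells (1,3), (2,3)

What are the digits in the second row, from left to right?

1, 2, 8

The 13 across and the 5 down share only 4, so (3,1) = 4.
(3,2) = 13 − 4 = 9 completes the 13 across.
(2,1) = 5 − 4 = 1 completes the 5 down.
(2,2) = 2: the only remaining digit allowed by both the 11 across and the 12 down.
(2,3) = 11 − 3 = 8 completes the 11 across.
(1,2) = 12 − 11 = 1 completes the 12 down.
(1,3) = 8 − 1 = 7 completes the 8 across.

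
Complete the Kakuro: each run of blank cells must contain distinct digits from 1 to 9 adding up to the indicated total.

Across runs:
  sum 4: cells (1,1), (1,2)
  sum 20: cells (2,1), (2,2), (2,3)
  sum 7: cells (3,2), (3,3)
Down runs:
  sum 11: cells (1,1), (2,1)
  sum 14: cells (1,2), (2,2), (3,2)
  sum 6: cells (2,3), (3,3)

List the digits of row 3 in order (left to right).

4 in 2 cells must be {1,3}.
The 4 across and the 11 down share only 3, so (1,1) = 3.
(1,2) = 4 − 3 = 1 completes the 4 across.
(2,1) = 11 − 3 = 8 completes the 11 down.
(2,3) = 5: the only remaining digit allowed by both the 20 across and the 6 down.
(3,3) = 6 − 5 = 1 completes the 6 down.
(2,2) = 20 − 13 = 7 completes the 20 across.
(3,2) = 7 − 1 = 6 completes the 7 across.

6 1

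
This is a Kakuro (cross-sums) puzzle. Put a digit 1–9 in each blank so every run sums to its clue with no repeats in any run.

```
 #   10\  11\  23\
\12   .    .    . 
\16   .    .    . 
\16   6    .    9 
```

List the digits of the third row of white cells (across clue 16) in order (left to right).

6, 1, 9

23 in 3 cells must be {6,8,9}.
R3C2 = 16 − 15 = 1 completes the 16 across.
No cell is forced outright now. R1C3 can only be 6 or 8 (the digits allowed by both its 12 across and its 23 down). If R1C3 = 6: that forces R1C1 = 1, after which R1C2 would have to be in {5} for the 12 across but in {2,3,4,6,7,8} for the 11 down — contradiction. So R1C3 = 8.
Given what's placed, R1C2 must be 3 to fit the 12 across and 11 down.
R2C2 = 11 − 4 = 7 completes the 11 down.
R2C3 = 23 − 17 = 6 completes the 23 down.
R1C1 = 12 − 11 = 1 completes the 12 across.
R2C1 = 16 − 13 = 3 completes the 16 across.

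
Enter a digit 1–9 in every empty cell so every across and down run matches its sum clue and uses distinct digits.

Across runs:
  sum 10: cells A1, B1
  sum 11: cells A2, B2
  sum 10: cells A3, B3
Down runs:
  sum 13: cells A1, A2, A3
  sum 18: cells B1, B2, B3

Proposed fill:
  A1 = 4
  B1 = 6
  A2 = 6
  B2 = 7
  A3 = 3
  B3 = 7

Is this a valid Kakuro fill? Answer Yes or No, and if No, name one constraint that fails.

No — the down run B1–B3 sums to 20, not 18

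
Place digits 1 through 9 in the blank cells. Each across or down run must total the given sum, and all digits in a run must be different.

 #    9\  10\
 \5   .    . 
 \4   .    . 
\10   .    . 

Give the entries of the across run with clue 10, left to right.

4 6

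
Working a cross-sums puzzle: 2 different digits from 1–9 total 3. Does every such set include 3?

No

The only way to make 3 from 2 distinct digits is {1,2}, which does not contain 3.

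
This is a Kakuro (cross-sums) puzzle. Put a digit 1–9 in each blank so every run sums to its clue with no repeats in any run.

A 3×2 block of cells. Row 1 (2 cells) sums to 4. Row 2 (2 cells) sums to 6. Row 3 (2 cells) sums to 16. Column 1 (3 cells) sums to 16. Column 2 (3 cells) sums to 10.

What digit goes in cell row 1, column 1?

3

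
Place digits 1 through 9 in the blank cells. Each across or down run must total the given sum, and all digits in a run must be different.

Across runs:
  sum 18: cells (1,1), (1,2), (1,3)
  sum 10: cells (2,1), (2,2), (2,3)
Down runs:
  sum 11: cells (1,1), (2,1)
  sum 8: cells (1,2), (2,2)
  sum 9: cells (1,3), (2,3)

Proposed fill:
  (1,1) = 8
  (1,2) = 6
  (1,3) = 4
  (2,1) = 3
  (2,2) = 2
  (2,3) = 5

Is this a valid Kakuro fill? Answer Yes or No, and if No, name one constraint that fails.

Across: 8+6+4=18; 3+2+5=10. Down: 8+3=11; 6+2=8; 4+5=9. No digit repeats within any run.

Yes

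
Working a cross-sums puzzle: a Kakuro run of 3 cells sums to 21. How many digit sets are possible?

3

3 distinct digits from 1–9 sum between 6 and 24.
Enumerating: {4,8,9}, {5,7,9}, {6,7,8}.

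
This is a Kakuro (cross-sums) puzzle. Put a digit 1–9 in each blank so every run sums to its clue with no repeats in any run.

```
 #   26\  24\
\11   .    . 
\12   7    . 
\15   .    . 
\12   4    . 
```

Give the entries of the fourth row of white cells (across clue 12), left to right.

R2C2 = 12 − 7 = 5 completes the 12 across.
R4C2 = 12 − 4 = 8 completes the 12 across.
No cell is forced outright now. R1C1 can only be 6 or 9 (the digits allowed by both its 11 across and its 26 down). If R1C1 = 6: then R1C2 would have to be in {5} for the 11 across but in {2,4,7,9} for the 24 down — contradiction. So R1C1 = 9.
R1C2 = 11 − 9 = 2 completes the 11 across.
R3C1 = 26 − 20 = 6 completes the 26 down.
R3C2 = 15 − 6 = 9 completes the 15 across.

4 8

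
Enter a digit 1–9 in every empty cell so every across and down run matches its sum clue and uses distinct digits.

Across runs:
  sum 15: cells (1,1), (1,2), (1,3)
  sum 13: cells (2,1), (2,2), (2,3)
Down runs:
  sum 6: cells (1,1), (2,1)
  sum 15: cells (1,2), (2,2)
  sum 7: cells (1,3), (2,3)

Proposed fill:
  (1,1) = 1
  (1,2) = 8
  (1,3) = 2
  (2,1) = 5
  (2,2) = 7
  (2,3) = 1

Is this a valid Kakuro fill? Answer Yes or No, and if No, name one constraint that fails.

No — the down run (1,3)–(2,3) sums to 3, not 7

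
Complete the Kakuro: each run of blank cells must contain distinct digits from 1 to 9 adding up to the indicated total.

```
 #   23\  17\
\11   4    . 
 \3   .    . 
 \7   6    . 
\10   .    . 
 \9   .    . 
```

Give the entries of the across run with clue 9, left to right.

5, 4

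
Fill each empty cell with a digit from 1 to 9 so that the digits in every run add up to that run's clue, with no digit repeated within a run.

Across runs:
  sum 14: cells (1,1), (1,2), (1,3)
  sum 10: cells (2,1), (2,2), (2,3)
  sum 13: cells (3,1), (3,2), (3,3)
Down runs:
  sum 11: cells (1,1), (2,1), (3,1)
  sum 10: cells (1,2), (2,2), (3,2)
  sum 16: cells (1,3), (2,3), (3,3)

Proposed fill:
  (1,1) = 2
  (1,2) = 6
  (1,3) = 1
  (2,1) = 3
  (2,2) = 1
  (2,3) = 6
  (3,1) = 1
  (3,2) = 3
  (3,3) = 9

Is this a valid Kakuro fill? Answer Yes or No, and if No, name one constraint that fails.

No — the down run (1,1)–(3,1) sums to 6, not 11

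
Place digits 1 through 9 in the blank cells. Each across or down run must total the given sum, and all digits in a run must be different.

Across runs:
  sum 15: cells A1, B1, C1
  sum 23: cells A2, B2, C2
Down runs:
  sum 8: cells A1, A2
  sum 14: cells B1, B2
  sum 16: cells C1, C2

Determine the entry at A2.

6

23 in 3 cells must be {6,8,9}; 16 in 2 cells must be {7,9}.
The 23 across and the 8 down share only 6, so A2 = 6.
Given what's placed, C2 must be 9 to fit the 23 across and 16 down.
A1 = 8 − 6 = 2 completes the 8 down.
C1 = 16 − 9 = 7 completes the 16 down.
B2 = 23 − 15 = 8 completes the 23 across.
B1 = 15 − 9 = 6 completes the 15 across.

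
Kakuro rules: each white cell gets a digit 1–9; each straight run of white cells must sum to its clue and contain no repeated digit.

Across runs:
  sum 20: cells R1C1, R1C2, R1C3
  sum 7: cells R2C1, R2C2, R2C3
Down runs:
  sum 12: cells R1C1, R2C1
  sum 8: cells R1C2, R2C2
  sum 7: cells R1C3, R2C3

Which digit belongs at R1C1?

7 in 3 cells must be {1,2,4}.
The 7 across and the 12 down share only 4, so R2C1 = 4.
R1C1 = 12 − 4 = 8 completes the 12 down.
Nothing is forced directly, so branch on R1C3, whose candidates are 3 or 5. If R1C3 = 3: then R1C2 would have to be in {9} for the 20 across but in {1,2,3,5,6,7} for the 8 down — contradiction. So R1C3 = 5.
R1C2 = 20 − 13 = 7 completes the 20 across.
R2C2 = 8 − 7 = 1 completes the 8 down.
R2C3 = 7 − 5 = 2 completes the 7 across.

8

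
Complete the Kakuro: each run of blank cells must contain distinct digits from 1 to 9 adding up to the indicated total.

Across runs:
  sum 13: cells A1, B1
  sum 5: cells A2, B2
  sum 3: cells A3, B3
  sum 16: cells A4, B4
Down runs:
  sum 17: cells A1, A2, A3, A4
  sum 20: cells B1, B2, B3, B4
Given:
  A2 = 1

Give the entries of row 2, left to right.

3 in 2 cells must be {1,2}; 16 in 2 cells must be {7,9}.
B2 = 5 − 1 = 4 completes the 5 across.
Given what's placed, A3 must be 2 to fit the 3 across and 17 down.
B3 = 3 − 2 = 1 completes the 3 across.
A4 = 9: the only remaining digit allowed by both the 16 across and the 17 down.
B4 = 16 − 9 = 7 completes the 16 across.
A1 = 17 − 12 = 5 completes the 17 down.
B1 = 13 − 5 = 8 completes the 13 across.

1 4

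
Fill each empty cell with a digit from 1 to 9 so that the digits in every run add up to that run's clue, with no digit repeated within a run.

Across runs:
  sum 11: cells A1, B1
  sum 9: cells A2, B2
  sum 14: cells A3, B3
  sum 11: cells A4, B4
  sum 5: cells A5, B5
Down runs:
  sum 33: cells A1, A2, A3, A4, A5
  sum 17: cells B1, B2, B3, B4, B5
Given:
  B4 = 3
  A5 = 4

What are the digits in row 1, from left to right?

5 6

A4 = 11 − 3 = 8 completes the 11 across.
B5 = 5 − 4 = 1 completes the 5 across.
No cell is forced outright now. B3 can only be 5 or 6 (the digits allowed by both its 14 across and its 17 down). If B3 = 6: then A3 would have to be in {8} for the 14 across but in {5,7,9} for the 33 down — contradiction. So B3 = 5.
A3 = 14 − 5 = 9 completes the 14 across.
No cell is forced outright now. A1 can only be 5 or 7 (the digits allowed by both its 11 across and its 33 down). If A1 = 7: then B1 would have to be in {4} for the 11 across but in {2,6} for the 17 down — contradiction. So A1 = 5.
B1 = 11 − 5 = 6 completes the 11 across.
A2 = 33 − 26 = 7 completes the 33 down.
B2 = 9 − 7 = 2 completes the 9 across.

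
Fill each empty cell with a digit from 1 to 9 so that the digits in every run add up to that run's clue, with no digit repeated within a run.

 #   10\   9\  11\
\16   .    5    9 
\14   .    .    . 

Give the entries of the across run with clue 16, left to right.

2 5 9

R1C1 = 16 − 14 = 2 completes the 16 across.
R2C1 = 10 − 2 = 8 completes the 10 down.
R2C2 = 9 − 5 = 4 completes the 9 down.
R2C3 = 14 − 12 = 2 completes the 14 across.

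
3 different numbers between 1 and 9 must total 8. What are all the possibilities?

3 distinct digits from 1–9 sum between 6 and 24.

{1,2,5}; {1,3,4}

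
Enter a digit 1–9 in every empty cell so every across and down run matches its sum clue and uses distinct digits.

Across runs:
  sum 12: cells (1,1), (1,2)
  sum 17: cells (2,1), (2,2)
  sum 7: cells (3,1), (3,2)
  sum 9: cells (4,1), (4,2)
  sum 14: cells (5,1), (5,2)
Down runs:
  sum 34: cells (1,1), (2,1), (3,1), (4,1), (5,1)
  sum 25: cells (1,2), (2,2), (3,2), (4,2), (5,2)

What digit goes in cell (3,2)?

1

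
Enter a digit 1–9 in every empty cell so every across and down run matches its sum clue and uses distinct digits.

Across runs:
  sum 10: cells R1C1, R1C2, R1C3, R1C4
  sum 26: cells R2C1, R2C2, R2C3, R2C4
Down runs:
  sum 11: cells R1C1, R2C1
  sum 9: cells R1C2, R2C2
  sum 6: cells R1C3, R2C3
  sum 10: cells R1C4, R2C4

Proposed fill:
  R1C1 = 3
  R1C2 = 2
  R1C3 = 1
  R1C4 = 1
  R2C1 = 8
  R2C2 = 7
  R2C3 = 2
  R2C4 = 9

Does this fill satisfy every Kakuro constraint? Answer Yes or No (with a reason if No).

No — the down run R1C3–R2C3 sums to 3, not 6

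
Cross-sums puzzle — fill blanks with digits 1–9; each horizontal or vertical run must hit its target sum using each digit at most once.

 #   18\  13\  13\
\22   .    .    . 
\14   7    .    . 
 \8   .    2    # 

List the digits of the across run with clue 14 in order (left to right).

R3C1 = 8 − 2 = 6 completes the 8 across.
R1C1 = 18 − 13 = 5 completes the 18 down.
R1C2 = 8: the only remaining digit allowed by both the 22 across and the 13 down.
R1C3 = 22 − 13 = 9 completes the 22 across.
R2C2 = 13 − 10 = 3 completes the 13 down.
R2C3 = 14 − 10 = 4 completes the 14 across.

7, 3, 4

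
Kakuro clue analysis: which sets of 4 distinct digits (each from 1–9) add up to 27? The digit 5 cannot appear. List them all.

{3,7,8,9}; {4,6,8,9}

4 distinct digits from 1–9 sum between 10 and 30.
Dropping sets that contain 5.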